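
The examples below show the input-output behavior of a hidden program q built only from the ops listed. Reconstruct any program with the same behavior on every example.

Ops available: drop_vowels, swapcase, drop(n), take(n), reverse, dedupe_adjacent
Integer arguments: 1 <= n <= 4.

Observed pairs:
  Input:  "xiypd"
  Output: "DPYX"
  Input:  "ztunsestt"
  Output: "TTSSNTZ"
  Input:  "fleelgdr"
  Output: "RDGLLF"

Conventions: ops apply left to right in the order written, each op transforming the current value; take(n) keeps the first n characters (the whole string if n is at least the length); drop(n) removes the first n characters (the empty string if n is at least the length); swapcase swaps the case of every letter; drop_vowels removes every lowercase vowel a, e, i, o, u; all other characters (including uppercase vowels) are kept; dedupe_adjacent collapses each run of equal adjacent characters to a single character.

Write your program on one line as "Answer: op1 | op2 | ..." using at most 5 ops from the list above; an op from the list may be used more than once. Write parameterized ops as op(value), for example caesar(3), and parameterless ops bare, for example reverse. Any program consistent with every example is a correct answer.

swapcase | reverse | swapcase | drop_vowels | swapcase

Check, running the answer program on each example:
  "xiypd" -> "XIYPD" -> "DPYIX" -> "dpyix" -> "dpyx" -> "DPYX"
  "ztunsestt" -> "ZTUNSESTT" -> "TTSESNUTZ" -> "ttsesnutz" -> "ttssntz" -> "TTSSNTZ"
  "fleelgdr" -> "FLEELGDR" -> "RDGLEELF" -> "rdgleelf" -> "rdgllf" -> "RDGLLF"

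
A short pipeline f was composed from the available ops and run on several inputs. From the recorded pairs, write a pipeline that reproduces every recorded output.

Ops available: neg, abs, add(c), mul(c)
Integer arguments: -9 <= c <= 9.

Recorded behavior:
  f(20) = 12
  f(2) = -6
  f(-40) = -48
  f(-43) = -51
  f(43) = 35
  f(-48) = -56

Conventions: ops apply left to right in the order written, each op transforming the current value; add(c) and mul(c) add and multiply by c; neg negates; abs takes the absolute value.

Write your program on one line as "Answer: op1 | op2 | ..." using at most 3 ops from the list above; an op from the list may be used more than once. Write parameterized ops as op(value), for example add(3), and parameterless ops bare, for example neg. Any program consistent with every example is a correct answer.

neg | add(8) | neg

Check, running the answer program on each example:
  20 -> -20 -> -12 -> 12
  2 -> -2 -> 6 -> -6
  -40 -> 40 -> 48 -> -48
  -43 -> 43 -> 51 -> -51
  43 -> -43 -> -35 -> 35
  -48 -> 48 -> 56 -> -56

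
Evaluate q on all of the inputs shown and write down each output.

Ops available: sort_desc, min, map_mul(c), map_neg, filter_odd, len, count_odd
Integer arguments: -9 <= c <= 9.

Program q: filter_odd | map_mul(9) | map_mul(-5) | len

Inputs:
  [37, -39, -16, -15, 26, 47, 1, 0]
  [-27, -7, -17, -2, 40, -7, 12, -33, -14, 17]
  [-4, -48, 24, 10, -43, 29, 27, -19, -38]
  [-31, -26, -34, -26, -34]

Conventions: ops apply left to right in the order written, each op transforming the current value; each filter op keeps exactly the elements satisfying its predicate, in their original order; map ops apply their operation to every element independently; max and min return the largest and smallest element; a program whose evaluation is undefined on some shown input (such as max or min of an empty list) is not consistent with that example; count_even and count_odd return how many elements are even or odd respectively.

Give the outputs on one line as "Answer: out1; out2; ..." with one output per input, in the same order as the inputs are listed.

Execution, op by op:
  [37, -39, -16, -15, 26, 47, 1, 0] -> [37, -39, -15, 47, 1] -> [333, -351, -135, 423, 9] -> [-1665, 1755, 675, -2115, -45] -> 5
  [-27, -7, -17, -2, 40, -7, 12, -33, -14, 17] -> [-27, -7, -17, -7, -33, 17] -> [-243, -63, -153, -63, -297, 153] -> [1215, 315, 765, 315, 1485, -765] -> 6
  [-4, -48, 24, 10, -43, 29, 27, -19, -38] -> [-43, 29, 27, -19] -> [-387, 261, 243, -171] -> [1935, -1305, -1215, 855] -> 4
  [-31, -26, -34, -26, -34] -> [-31] -> [-279] -> [1395] -> 1

5; 6; 4; 1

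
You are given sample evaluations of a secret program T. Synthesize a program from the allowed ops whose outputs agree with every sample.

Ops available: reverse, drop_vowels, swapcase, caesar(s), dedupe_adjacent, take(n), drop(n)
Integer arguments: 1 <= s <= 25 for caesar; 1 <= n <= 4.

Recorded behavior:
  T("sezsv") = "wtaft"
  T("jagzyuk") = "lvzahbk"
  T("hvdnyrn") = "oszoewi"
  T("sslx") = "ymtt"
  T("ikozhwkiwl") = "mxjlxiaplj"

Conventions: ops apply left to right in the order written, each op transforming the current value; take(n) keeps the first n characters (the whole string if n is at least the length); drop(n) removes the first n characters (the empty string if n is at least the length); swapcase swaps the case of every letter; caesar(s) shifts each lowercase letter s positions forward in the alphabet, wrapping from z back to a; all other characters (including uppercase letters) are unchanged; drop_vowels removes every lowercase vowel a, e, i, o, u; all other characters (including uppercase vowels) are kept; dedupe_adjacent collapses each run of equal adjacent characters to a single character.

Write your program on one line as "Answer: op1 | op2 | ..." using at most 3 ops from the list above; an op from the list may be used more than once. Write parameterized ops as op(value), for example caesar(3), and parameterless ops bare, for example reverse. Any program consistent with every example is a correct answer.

caesar(1) | reverse

Check, running the answer program on each example:
  "sezsv" -> "tfatw" -> "wtaft"
  "jagzyuk" -> "kbhazvl" -> "lvzahbk"
  "hvdnyrn" -> "iweozso" -> "oszoewi"
  "sslx" -> "ttmy" -> "ymtt"
  "ikozhwkiwl" -> "jlpaixljxm" -> "mxjlxiaplj"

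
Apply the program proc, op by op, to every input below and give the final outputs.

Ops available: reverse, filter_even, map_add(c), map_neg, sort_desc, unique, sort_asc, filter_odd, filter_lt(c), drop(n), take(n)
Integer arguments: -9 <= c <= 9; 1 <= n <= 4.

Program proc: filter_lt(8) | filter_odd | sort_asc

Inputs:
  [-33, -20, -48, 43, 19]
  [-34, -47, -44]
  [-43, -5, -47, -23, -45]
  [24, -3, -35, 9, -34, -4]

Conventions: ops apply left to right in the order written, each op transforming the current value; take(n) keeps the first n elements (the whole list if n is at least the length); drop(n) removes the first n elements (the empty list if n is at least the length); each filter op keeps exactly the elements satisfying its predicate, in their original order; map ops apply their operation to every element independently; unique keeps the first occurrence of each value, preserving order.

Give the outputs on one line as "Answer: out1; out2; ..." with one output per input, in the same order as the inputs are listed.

[-33]; [-47]; [-47, -45, -43, -23, -5]; [-35, -3]

Execution, op by op:
  [-33, -20, -48, 43, 19] -> [-33, -20, -48] -> [-33] -> [-33]
  [-34, -47, -44] -> [-34, -47, -44] -> [-47] -> [-47]
  [-43, -5, -47, -23, -45] -> [-43, -5, -47, -23, -45] -> [-43, -5, -47, -23, -45] -> [-47, -45, -43, -23, -5]
  [24, -3, -35, 9, -34, -4] -> [-3, -35, -34, -4] -> [-3, -35] -> [-35, -3]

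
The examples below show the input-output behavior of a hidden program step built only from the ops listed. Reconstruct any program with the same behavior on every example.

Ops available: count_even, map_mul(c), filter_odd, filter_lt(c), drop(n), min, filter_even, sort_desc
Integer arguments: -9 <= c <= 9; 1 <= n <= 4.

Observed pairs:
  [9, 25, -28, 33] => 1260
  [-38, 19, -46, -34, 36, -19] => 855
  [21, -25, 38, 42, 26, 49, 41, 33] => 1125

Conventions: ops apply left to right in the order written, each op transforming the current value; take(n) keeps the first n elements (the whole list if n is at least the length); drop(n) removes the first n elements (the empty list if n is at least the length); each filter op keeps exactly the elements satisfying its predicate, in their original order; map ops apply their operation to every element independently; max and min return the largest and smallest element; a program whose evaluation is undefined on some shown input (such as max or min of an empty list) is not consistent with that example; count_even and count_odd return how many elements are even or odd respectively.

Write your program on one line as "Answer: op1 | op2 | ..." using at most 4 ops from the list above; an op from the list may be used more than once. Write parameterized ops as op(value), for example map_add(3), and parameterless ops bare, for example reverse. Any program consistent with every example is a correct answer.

filter_lt(8) | map_mul(-5) | map_mul(9) | min

Check, running the answer program on each example:
  [9, 25, -28, 33] -> [-28] -> [140] -> [1260] -> 1260
  [-38, 19, -46, -34, 36, -19] -> [-38, -46, -34, -19] -> [190, 230, 170, 95] -> [1710, 2070, 1530, 855] -> 855
  [21, -25, 38, 42, 26, 49, 41, 33] -> [-25] -> [125] -> [1125] -> 1125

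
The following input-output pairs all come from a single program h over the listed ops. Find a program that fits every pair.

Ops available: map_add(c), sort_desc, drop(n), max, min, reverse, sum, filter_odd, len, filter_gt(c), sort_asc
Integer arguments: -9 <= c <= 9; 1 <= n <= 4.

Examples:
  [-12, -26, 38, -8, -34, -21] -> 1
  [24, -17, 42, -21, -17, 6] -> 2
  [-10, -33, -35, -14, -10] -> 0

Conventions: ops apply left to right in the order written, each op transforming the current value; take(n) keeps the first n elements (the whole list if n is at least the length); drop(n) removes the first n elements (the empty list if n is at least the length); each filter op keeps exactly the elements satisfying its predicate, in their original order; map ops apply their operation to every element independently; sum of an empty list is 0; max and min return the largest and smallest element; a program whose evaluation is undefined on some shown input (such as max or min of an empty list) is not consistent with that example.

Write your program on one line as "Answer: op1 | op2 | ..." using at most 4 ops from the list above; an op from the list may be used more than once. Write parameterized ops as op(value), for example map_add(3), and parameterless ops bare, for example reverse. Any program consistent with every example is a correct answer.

filter_gt(-1) | filter_gt(9) | len

Check, running the answer program on each example:
  [-12, -26, 38, -8, -34, -21] -> [38] -> [38] -> 1
  [24, -17, 42, -21, -17, 6] -> [24, 42, 6] -> [24, 42] -> 2
  [-10, -33, -35, -14, -10] -> [] -> [] -> 0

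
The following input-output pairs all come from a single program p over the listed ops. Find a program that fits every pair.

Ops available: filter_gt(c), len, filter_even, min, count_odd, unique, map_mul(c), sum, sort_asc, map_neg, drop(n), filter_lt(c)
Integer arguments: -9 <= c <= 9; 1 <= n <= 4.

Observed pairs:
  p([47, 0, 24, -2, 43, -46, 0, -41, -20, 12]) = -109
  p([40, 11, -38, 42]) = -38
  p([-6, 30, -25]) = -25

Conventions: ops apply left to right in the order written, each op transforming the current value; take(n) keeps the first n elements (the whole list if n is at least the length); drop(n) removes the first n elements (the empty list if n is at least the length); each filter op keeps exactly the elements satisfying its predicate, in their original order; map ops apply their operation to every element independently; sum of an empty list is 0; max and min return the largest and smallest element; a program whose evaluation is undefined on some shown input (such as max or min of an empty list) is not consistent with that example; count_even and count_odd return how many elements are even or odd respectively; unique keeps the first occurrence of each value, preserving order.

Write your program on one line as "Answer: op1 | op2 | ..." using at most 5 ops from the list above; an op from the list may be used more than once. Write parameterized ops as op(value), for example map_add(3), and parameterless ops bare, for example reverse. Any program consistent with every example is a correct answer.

drop(1) | sort_asc | filter_lt(6) | sum

Check, running the answer program on each example:
  [47, 0, 24, -2, 43, -46, 0, -41, -20, 12] -> [0, 24, -2, 43, -46, 0, -41, -20, 12] -> [-46, -41, -20, -2, 0, 0, 12, 24, 43] -> [-46, -41, -20, -2, 0, 0] -> -109
  [40, 11, -38, 42] -> [11, -38, 42] -> [-38, 11, 42] -> [-38] -> -38
  [-6, 30, -25] -> [30, -25] -> [-25, 30] -> [-25] -> -25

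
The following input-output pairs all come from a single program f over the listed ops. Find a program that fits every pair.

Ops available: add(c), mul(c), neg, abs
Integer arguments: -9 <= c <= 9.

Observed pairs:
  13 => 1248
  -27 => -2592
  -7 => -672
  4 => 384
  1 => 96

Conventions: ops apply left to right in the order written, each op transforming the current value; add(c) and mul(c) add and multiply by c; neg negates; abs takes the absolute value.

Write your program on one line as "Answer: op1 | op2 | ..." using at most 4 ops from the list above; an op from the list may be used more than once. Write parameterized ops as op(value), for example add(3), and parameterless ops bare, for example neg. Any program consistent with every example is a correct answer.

neg | mul(-8) | mul(-6) | mul(-2)

Check, running the answer program on each example:
  13 -> -13 -> 104 -> -624 -> 1248
  -27 -> 27 -> -216 -> 1296 -> -2592
  -7 -> 7 -> -56 -> 336 -> -672
  4 -> -4 -> 32 -> -192 -> 384
  1 -> -1 -> 8 -> -48 -> 96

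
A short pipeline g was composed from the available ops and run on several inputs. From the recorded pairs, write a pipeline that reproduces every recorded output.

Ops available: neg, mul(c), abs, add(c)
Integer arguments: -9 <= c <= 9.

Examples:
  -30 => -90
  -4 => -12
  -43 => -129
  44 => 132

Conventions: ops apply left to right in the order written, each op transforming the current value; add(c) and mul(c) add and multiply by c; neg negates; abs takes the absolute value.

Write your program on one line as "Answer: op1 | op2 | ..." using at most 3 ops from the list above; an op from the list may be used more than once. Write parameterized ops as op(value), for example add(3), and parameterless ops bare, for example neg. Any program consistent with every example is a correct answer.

neg | mul(3) | neg

Check, running the answer program on each example:
  -30 -> 30 -> 90 -> -90
  -4 -> 4 -> 12 -> -12
  -43 -> 43 -> 129 -> -129
  44 -> -44 -> -132 -> 132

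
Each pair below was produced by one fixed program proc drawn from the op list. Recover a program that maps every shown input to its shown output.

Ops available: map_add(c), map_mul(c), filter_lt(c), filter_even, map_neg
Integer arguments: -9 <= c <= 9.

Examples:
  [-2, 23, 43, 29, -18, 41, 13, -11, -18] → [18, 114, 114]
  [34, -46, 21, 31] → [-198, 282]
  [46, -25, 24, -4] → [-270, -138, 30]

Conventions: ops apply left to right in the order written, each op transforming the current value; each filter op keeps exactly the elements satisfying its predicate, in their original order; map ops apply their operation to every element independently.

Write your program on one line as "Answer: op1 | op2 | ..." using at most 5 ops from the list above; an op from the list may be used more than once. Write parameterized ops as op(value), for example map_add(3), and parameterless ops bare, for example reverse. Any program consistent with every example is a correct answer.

map_neg | filter_even | map_mul(6) | map_add(6)

Check, running the answer program on each example:
  [-2, 23, 43, 29, -18, 41, 13, -11, -18] -> [2, -23, -43, -29, 18, -41, -13, 11, 18] -> [2, 18, 18] -> [12, 108, 108] -> [18, 114, 114]
  [34, -46, 21, 31] -> [-34, 46, -21, -31] -> [-34, 46] -> [-204, 276] -> [-198, 282]
  [46, -25, 24, -4] -> [-46, 25, -24, 4] -> [-46, -24, 4] -> [-276, -144, 24] -> [-270, -138, 30]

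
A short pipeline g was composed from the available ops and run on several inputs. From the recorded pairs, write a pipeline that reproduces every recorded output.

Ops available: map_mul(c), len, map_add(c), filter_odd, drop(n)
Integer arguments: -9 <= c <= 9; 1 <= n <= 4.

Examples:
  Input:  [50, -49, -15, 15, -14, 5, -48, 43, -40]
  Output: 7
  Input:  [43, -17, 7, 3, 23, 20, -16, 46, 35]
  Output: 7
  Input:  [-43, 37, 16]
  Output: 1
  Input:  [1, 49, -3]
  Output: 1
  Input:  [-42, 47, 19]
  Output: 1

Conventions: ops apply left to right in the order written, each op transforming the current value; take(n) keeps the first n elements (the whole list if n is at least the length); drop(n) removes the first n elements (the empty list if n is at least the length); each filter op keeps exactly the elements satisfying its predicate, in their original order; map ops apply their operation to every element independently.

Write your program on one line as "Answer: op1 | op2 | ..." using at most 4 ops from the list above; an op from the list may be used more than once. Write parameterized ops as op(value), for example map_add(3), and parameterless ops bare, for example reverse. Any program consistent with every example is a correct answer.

map_add(6) | drop(2) | len

Check, running the answer program on each example:
  [50, -49, -15, 15, -14, 5, -48, 43, -40] -> [56, -43, -9, 21, -8, 11, -42, 49, -34] -> [-9, 21, -8, 11, -42, 49, -34] -> 7
  [43, -17, 7, 3, 23, 20, -16, 46, 35] -> [49, -11, 13, 9, 29, 26, -10, 52, 41] -> [13, 9, 29, 26, -10, 52, 41] -> 7
  [-43, 37, 16] -> [-37, 43, 22] -> [22] -> 1
  [1, 49, -3] -> [7, 55, 3] -> [3] -> 1
  [-42, 47, 19] -> [-36, 53, 25] -> [25] -> 1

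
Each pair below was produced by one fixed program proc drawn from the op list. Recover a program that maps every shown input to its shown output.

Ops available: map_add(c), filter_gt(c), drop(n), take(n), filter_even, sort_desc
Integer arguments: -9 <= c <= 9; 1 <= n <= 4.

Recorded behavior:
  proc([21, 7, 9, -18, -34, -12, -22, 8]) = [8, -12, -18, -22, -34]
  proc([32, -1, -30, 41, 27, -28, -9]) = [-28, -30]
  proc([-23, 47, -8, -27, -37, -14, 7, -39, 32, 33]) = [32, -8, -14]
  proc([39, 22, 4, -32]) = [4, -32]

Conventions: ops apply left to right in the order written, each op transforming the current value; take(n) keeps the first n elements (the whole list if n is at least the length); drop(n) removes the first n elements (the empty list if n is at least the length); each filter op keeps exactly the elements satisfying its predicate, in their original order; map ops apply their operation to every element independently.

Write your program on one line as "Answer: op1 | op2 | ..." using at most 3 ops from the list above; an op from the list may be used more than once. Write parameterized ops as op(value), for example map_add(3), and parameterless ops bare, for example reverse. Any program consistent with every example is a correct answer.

drop(2) | filter_even | sort_desc

Check, running the answer program on each example:
  [21, 7, 9, -18, -34, -12, -22, 8] -> [9, -18, -34, -12, -22, 8] -> [-18, -34, -12, -22, 8] -> [8, -12, -18, -22, -34]
  [32, -1, -30, 41, 27, -28, -9] -> [-30, 41, 27, -28, -9] -> [-30, -28] -> [-28, -30]
  [-23, 47, -8, -27, -37, -14, 7, -39, 32, 33] -> [-8, -27, -37, -14, 7, -39, 32, 33] -> [-8, -14, 32] -> [32, -8, -14]
  [39, 22, 4, -32] -> [4, -32] -> [4, -32] -> [4, -32]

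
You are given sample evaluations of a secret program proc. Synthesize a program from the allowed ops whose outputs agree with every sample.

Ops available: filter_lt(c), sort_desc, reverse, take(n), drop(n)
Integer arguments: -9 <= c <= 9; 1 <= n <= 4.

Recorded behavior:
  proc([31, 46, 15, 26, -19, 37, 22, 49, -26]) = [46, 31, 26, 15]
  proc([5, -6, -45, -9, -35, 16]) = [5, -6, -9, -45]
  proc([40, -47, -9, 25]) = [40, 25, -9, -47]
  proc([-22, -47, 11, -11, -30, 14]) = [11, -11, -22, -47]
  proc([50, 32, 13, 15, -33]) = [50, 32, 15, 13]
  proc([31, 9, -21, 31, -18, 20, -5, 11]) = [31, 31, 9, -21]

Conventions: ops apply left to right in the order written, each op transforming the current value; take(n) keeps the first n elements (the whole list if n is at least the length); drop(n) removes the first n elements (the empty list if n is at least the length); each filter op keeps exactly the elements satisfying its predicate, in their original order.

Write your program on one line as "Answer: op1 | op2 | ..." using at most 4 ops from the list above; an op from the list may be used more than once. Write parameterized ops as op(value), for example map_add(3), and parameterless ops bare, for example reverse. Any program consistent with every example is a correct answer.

take(4) | reverse | sort_desc

Check, running the answer program on each example:
  [31, 46, 15, 26, -19, 37, 22, 49, -26] -> [31, 46, 15, 26] -> [26, 15, 46, 31] -> [46, 31, 26, 15]
  [5, -6, -45, -9, -35, 16] -> [5, -6, -45, -9] -> [-9, -45, -6, 5] -> [5, -6, -9, -45]
  [40, -47, -9, 25] -> [40, -47, -9, 25] -> [25, -9, -47, 40] -> [40, 25, -9, -47]
  [-22, -47, 11, -11, -30, 14] -> [-22, -47, 11, -11] -> [-11, 11, -47, -22] -> [11, -11, -22, -47]
  [50, 32, 13, 15, -33] -> [50, 32, 13, 15] -> [15, 13, 32, 50] -> [50, 32, 15, 13]
  [31, 9, -21, 31, -18, 20, -5, 11] -> [31, 9, -21, 31] -> [31, -21, 9, 31] -> [31, 31, 9, -21]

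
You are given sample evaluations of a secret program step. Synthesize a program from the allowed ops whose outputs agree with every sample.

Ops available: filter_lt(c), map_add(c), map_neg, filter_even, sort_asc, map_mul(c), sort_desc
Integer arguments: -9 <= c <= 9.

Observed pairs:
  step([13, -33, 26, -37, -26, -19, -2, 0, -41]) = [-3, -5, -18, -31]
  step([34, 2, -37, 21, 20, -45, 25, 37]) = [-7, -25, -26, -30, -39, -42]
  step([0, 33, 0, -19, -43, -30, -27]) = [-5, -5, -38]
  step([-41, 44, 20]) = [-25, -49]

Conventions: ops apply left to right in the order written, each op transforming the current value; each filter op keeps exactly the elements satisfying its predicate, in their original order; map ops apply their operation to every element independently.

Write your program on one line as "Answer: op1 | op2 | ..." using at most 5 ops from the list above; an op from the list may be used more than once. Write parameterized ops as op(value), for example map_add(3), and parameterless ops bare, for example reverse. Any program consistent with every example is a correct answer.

map_neg | filter_lt(8) | sort_asc | sort_desc | map_add(-5)

Check, running the answer program on each example:
  [13, -33, 26, -37, -26, -19, -2, 0, -41] -> [-13, 33, -26, 37, 26, 19, 2, 0, 41] -> [-13, -26, 2, 0] -> [-26, -13, 0, 2] -> [2, 0, -13, -26] -> [-3, -5, -18, -31]
  [34, 2, -37, 21, 20, -45, 25, 37] -> [-34, -2, 37, -21, -20, 45, -25, -37] -> [-34, -2, -21, -20, -25, -37] -> [-37, -34, -25, -21, -20, -2] -> [-2, -20, -21, -25, -34, -37] -> [-7, -25, -26, -30, -39, -42]
  [0, 33, 0, -19, -43, -30, -27] -> [0, -33, 0, 19, 43, 30, 27] -> [0, -33, 0] -> [-33, 0, 0] -> [0, 0, -33] -> [-5, -5, -38]
  [-41, 44, 20] -> [41, -44, -20] -> [-44, -20] -> [-44, -20] -> [-20, -44] -> [-25, -49]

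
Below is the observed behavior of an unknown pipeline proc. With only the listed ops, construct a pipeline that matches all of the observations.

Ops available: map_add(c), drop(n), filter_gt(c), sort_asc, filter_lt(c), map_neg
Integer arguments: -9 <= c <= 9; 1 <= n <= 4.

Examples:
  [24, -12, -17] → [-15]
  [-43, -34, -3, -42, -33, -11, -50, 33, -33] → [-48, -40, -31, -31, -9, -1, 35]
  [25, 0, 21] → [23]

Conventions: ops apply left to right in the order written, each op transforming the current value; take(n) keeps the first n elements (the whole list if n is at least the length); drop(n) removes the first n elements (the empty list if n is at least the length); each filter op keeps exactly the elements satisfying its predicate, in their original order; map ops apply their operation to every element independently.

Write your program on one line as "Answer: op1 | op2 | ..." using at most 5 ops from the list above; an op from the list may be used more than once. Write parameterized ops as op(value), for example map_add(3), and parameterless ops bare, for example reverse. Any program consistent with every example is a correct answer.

map_add(-5) | drop(2) | sort_asc | map_add(7)

Check, running the answer program on each example:
  [24, -12, -17] -> [19, -17, -22] -> [-22] -> [-22] -> [-15]
  [-43, -34, -3, -42, -33, -11, -50, 33, -33] -> [-48, -39, -8, -47, -38, -16, -55, 28, -38] -> [-8, -47, -38, -16, -55, 28, -38] -> [-55, -47, -38, -38, -16, -8, 28] -> [-48, -40, -31, -31, -9, -1, 35]
  [25, 0, 21] -> [20, -5, 16] -> [16] -> [16] -> [23]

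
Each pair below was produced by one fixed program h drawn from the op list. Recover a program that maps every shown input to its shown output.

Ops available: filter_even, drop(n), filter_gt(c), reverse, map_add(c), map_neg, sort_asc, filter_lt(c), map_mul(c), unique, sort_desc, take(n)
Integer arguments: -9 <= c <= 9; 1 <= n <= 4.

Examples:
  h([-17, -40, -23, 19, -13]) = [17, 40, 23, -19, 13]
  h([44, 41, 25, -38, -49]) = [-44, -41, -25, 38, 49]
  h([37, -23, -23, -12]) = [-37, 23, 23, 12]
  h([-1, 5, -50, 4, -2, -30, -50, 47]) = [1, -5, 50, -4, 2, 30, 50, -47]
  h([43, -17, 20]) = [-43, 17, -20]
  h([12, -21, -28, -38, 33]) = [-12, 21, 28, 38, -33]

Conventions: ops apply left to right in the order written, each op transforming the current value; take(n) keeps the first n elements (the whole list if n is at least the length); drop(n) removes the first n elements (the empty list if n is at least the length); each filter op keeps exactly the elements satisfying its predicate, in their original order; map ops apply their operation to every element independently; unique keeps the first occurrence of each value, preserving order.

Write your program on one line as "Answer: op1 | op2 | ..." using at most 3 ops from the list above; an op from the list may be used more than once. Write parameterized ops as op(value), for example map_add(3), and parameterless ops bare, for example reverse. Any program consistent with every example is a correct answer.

reverse | map_neg | reverse

Check, running the answer program on each example:
  [-17, -40, -23, 19, -13] -> [-13, 19, -23, -40, -17] -> [13, -19, 23, 40, 17] -> [17, 40, 23, -19, 13]
  [44, 41, 25, -38, -49] -> [-49, -38, 25, 41, 44] -> [49, 38, -25, -41, -44] -> [-44, -41, -25, 38, 49]
  [37, -23, -23, -12] -> [-12, -23, -23, 37] -> [12, 23, 23, -37] -> [-37, 23, 23, 12]
  [-1, 5, -50, 4, -2, -30, -50, 47] -> [47, -50, -30, -2, 4, -50, 5, -1] -> [-47, 50, 30, 2, -4, 50, -5, 1] -> [1, -5, 50, -4, 2, 30, 50, -47]
  [43, -17, 20] -> [20, -17, 43] -> [-20, 17, -43] -> [-43, 17, -20]
  [12, -21, -28, -38, 33] -> [33, -38, -28, -21, 12] -> [-33, 38, 28, 21, -12] -> [-12, 21, 28, 38, -33]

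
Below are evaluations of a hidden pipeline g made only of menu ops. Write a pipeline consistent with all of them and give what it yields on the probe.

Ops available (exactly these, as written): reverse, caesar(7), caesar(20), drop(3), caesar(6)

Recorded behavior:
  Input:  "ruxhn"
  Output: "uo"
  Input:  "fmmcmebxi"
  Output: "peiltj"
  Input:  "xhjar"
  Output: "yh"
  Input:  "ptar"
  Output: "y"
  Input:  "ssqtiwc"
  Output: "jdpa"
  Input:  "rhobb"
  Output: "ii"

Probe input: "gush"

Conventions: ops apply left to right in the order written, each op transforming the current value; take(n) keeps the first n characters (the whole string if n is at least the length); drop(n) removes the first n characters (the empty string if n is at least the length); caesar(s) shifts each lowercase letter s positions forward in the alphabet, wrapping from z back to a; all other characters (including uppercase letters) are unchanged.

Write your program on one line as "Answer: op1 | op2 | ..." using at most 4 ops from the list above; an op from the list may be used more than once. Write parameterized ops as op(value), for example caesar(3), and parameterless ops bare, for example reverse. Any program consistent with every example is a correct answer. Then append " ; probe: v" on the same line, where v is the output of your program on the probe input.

drop(3) | reverse | caesar(7) ; probe: "o"

Check, running the answer program on each example:
  "ruxhn" -> "hn" -> "nh" -> "uo"
  "fmmcmebxi" -> "cmebxi" -> "ixbemc" -> "peiltj"
  "xhjar" -> "ar" -> "ra" -> "yh"
  "ptar" -> "r" -> "r" -> "y"
  "ssqtiwc" -> "tiwc" -> "cwit" -> "jdpa"
  "rhobb" -> "bb" -> "bb" -> "ii"
  probe: "gush" -> "h" -> "h" -> "o"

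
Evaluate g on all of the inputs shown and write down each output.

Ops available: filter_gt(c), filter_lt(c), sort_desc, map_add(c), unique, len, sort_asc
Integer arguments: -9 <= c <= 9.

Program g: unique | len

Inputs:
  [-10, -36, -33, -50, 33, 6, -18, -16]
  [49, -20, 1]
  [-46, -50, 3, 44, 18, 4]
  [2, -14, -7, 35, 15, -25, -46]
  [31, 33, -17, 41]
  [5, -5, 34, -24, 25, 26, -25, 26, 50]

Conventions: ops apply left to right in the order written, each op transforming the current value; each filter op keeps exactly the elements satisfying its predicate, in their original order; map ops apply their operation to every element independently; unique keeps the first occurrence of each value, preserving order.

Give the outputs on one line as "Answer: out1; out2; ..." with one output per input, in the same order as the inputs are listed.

Execution, op by op:
  [-10, -36, -33, -50, 33, 6, -18, -16] -> [-10, -36, -33, -50, 33, 6, -18, -16] -> 8
  [49, -20, 1] -> [49, -20, 1] -> 3
  [-46, -50, 3, 44, 18, 4] -> [-46, -50, 3, 44, 18, 4] -> 6
  [2, -14, -7, 35, 15, -25, -46] -> [2, -14, -7, 35, 15, -25, -46] -> 7
  [31, 33, -17, 41] -> [31, 33, -17, 41] -> 4
  [5, -5, 34, -24, 25, 26, -25, 26, 50] -> [5, -5, 34, -24, 25, 26, -25, 50] -> 8

8; 3; 6; 7; 4; 8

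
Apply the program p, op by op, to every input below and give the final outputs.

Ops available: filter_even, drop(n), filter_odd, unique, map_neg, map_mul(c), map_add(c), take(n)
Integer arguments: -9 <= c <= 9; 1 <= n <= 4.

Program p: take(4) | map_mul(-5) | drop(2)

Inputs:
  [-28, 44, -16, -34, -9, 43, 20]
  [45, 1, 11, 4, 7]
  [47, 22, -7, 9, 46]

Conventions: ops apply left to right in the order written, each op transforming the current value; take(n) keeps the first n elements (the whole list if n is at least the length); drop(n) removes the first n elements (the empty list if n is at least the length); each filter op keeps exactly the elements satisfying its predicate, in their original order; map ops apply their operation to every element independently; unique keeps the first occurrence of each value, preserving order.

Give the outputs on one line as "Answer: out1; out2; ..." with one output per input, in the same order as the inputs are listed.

[80, 170]; [-55, -20]; [35, -45]

Execution, op by op:
  [-28, 44, -16, -34, -9, 43, 20] -> [-28, 44, -16, -34] -> [140, -220, 80, 170] -> [80, 170]
  [45, 1, 11, 4, 7] -> [45, 1, 11, 4] -> [-225, -5, -55, -20] -> [-55, -20]
  [47, 22, -7, 9, 46] -> [47, 22, -7, 9] -> [-235, -110, 35, -45] -> [35, -45]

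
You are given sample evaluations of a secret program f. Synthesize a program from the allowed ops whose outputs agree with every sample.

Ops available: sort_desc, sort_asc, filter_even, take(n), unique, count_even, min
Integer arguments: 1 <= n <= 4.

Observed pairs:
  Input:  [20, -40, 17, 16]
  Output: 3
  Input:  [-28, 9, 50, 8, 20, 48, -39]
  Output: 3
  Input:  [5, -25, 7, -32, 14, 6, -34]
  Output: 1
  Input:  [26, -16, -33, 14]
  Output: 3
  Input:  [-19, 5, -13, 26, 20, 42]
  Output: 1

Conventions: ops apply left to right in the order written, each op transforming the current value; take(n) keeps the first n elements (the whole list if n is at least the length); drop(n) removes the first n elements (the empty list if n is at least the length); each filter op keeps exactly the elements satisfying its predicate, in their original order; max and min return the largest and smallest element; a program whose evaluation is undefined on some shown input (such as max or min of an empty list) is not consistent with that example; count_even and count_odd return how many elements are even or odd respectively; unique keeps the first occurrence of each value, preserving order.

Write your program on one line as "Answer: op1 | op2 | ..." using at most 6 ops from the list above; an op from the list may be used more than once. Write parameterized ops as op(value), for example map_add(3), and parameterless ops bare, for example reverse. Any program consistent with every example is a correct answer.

take(4) | sort_desc | sort_asc | filter_even | count_even

Check, running the answer program on each example:
  [20, -40, 17, 16] -> [20, -40, 17, 16] -> [20, 17, 16, -40] -> [-40, 16, 17, 20] -> [-40, 16, 20] -> 3
  [-28, 9, 50, 8, 20, 48, -39] -> [-28, 9, 50, 8] -> [50, 9, 8, -28] -> [-28, 8, 9, 50] -> [-28, 8, 50] -> 3
  [5, -25, 7, -32, 14, 6, -34] -> [5, -25, 7, -32] -> [7, 5, -25, -32] -> [-32, -25, 5, 7] -> [-32] -> 1
  [26, -16, -33, 14] -> [26, -16, -33, 14] -> [26, 14, -16, -33] -> [-33, -16, 14, 26] -> [-16, 14, 26] -> 3
  [-19, 5, -13, 26, 20, 42] -> [-19, 5, -13, 26] -> [26, 5, -13, -19] -> [-19, -13, 5, 26] -> [26] -> 1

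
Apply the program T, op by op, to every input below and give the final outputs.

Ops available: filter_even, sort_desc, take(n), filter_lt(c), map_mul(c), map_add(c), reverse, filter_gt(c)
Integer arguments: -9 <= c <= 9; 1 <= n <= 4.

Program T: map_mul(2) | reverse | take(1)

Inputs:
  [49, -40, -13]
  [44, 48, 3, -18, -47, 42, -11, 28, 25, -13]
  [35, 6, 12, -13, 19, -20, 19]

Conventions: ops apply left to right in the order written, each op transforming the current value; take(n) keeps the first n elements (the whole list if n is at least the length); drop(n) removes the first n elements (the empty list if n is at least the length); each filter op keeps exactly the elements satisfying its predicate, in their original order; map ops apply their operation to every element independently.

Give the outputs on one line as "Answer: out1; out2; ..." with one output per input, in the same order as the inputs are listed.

[-26]; [-26]; [38]

Execution, op by op:
  [49, -40, -13] -> [98, -80, -26] -> [-26, -80, 98] -> [-26]
  [44, 48, 3, -18, -47, 42, -11, 28, 25, -13] -> [88, 96, 6, -36, -94, 84, -22, 56, 50, -26] -> [-26, 50, 56, -22, 84, -94, -36, 6, 96, 88] -> [-26]
  [35, 6, 12, -13, 19, -20, 19] -> [70, 12, 24, -26, 38, -40, 38] -> [38, -40, 38, -26, 24, 12, 70] -> [38]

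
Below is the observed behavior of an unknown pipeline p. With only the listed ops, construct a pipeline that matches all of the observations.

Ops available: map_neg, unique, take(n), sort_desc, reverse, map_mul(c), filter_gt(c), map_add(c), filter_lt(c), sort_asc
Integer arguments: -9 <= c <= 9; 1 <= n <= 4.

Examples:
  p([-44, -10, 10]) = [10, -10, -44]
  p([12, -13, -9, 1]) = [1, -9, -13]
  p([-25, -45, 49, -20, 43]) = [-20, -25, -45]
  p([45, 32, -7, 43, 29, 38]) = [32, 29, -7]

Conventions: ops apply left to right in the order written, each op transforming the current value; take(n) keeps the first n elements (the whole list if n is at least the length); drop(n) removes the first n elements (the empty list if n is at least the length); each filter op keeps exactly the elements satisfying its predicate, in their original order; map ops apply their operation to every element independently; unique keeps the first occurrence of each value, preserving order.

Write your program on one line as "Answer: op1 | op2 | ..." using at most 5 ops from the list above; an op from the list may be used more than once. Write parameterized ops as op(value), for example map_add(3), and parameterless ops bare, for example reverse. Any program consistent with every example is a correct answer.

reverse | sort_asc | take(3) | sort_desc

Check, running the answer program on each example:
  [-44, -10, 10] -> [10, -10, -44] -> [-44, -10, 10] -> [-44, -10, 10] -> [10, -10, -44]
  [12, -13, -9, 1] -> [1, -9, -13, 12] -> [-13, -9, 1, 12] -> [-13, -9, 1] -> [1, -9, -13]
  [-25, -45, 49, -20, 43] -> [43, -20, 49, -45, -25] -> [-45, -25, -20, 43, 49] -> [-45, -25, -20] -> [-20, -25, -45]
  [45, 32, -7, 43, 29, 38] -> [38, 29, 43, -7, 32, 45] -> [-7, 29, 32, 38, 43, 45] -> [-7, 29, 32] -> [32, 29, -7]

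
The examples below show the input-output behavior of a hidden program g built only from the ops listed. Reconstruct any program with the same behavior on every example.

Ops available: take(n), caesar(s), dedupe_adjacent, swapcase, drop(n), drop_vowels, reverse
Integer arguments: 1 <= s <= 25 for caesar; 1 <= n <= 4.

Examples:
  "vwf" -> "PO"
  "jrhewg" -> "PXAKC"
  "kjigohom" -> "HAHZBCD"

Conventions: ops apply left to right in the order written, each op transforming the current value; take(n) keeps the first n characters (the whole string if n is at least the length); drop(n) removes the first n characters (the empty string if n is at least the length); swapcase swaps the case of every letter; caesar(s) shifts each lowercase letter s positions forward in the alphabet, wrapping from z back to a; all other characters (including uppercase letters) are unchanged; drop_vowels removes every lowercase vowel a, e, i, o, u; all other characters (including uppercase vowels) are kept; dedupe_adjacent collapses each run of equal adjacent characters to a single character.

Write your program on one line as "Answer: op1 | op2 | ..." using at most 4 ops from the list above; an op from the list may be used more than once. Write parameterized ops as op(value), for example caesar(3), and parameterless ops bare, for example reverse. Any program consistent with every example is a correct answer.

reverse | drop(1) | caesar(19) | swapcase

Check, running the answer program on each example:
  "vwf" -> "fwv" -> "wv" -> "po" -> "PO"
  "jrhewg" -> "gwehrj" -> "wehrj" -> "pxakc" -> "PXAKC"
  "kjigohom" -> "mohogijk" -> "ohogijk" -> "hahzbcd" -> "HAHZBCD"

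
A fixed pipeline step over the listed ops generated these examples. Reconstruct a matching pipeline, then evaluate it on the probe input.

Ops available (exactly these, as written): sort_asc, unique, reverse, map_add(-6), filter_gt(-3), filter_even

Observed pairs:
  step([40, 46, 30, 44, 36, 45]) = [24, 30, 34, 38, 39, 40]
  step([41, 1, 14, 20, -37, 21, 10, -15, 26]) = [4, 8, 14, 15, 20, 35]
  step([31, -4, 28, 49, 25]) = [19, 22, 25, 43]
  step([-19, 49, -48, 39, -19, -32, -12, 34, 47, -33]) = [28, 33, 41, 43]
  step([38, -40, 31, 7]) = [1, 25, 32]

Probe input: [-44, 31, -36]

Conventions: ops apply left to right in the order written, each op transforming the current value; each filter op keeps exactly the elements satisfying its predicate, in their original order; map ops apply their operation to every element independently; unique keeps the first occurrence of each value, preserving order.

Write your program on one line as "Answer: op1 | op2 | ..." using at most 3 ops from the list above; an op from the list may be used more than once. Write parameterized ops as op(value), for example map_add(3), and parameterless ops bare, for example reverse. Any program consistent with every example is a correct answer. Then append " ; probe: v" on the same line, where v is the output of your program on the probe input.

map_add(-6) | sort_asc | filter_gt(-3) ; probe: [25]

Check, running the answer program on each example:
  [40, 46, 30, 44, 36, 45] -> [34, 40, 24, 38, 30, 39] -> [24, 30, 34, 38, 39, 40] -> [24, 30, 34, 38, 39, 40]
  [41, 1, 14, 20, -37, 21, 10, -15, 26] -> [35, -5, 8, 14, -43, 15, 4, -21, 20] -> [-43, -21, -5, 4, 8, 14, 15, 20, 35] -> [4, 8, 14, 15, 20, 35]
  [31, -4, 28, 49, 25] -> [25, -10, 22, 43, 19] -> [-10, 19, 22, 25, 43] -> [19, 22, 25, 43]
  [-19, 49, -48, 39, -19, -32, -12, 34, 47, -33] -> [-25, 43, -54, 33, -25, -38, -18, 28, 41, -39] -> [-54, -39, -38, -25, -25, -18, 28, 33, 41, 43] -> [28, 33, 41, 43]
  [38, -40, 31, 7] -> [32, -46, 25, 1] -> [-46, 1, 25, 32] -> [1, 25, 32]
  probe: [-44, 31, -36] -> [-50, 25, -42] -> [-50, -42, 25] -> [25]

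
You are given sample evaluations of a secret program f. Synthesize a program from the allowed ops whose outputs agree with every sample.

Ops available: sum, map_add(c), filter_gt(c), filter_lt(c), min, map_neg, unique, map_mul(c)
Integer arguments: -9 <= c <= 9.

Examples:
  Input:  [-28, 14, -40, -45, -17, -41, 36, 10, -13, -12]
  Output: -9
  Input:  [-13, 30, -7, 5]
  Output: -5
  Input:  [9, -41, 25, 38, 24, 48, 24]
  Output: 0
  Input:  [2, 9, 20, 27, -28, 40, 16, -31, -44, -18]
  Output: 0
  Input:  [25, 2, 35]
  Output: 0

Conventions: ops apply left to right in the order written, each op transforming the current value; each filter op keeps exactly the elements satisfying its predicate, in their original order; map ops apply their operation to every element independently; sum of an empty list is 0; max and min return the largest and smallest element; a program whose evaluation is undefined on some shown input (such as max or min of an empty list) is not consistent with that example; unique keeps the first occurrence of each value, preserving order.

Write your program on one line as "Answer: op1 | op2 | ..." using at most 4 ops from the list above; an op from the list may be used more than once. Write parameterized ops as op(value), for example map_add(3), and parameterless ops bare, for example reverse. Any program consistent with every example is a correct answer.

filter_lt(-8) | map_add(8) | filter_gt(-7) | sum

Check, running the answer program on each example:
  [-28, 14, -40, -45, -17, -41, 36, 10, -13, -12] -> [-28, -40, -45, -17, -41, -13, -12] -> [-20, -32, -37, -9, -33, -5, -4] -> [-5, -4] -> -9
  [-13, 30, -7, 5] -> [-13] -> [-5] -> [-5] -> -5
  [9, -41, 25, 38, 24, 48, 24] -> [-41] -> [-33] -> [] -> 0
  [2, 9, 20, 27, -28, 40, 16, -31, -44, -18] -> [-28, -31, -44, -18] -> [-20, -23, -36, -10] -> [] -> 0
  [25, 2, 35] -> [] -> [] -> [] -> 0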